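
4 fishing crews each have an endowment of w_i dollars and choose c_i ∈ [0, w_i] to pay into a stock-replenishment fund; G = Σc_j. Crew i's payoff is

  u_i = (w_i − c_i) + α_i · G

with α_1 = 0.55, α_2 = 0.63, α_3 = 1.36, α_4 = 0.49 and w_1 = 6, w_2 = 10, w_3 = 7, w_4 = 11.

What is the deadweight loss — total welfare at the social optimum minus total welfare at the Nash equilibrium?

54.81

∂u_i/∂c_i = α_i − 1, so crew i contributes w_i if α_i > 1, else 0.
α_i > 1 for i ∈ {3}; NE contributions (0, 0, 7, 0), G = 7.
W^NE = Σw_i − G^NE + (Σα_i)·G^NE = 34 + 2.03·7 = 48.21.
Planner: ∂(Σu_j)/∂c_i = Σα_j − 1 = 2.03 > 0, so everyone contributes w_i; G^SO = 34, W^SO = 34 + 2.03·34 = 103.02.
Deadweight loss = 54.81.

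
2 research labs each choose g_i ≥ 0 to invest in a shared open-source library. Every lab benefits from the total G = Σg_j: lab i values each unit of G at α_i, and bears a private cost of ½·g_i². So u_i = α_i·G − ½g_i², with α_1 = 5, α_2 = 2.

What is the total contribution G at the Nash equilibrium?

Lab i's FOC: ∂u_i/∂g_i = α_i − g_i = 0, so g_i* = α_i.
NE contributions = (5, 2); G = 7.

7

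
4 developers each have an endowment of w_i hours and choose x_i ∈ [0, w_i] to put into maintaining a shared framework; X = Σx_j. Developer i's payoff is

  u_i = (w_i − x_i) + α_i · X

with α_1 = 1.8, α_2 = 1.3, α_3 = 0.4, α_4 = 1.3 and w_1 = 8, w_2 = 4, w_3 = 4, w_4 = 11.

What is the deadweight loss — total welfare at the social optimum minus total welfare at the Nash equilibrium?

15.2

∂u_i/∂x_i = α_i − 1, so developer i contributes w_i if α_i > 1, else 0.
α_i > 1 for i ∈ {1, 2, 4}; NE contributions (8, 4, 0, 11), X = 23.
W^NE = Σw_i − X^NE + (Σα_i)·X^NE = 27 + 3.8·23 = 114.4.
Planner: ∂(Σu_j)/∂x_i = Σα_j − 1 = 3.8 > 0, so everyone contributes w_i; X^SO = 27, W^SO = 27 + 3.8·27 = 129.6.
Deadweight loss = 15.2.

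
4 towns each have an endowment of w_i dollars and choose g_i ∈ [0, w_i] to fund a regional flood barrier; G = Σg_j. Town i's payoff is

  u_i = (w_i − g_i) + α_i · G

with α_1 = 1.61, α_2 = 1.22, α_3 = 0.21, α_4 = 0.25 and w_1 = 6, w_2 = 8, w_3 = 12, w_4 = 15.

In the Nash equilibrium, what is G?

14

∂u_i/∂g_i = α_i − 1, so town i contributes w_i if α_i > 1, else 0.
α_i > 1 for i ∈ {1, 2}; NE contributions (6, 8, 0, 0), G = 14.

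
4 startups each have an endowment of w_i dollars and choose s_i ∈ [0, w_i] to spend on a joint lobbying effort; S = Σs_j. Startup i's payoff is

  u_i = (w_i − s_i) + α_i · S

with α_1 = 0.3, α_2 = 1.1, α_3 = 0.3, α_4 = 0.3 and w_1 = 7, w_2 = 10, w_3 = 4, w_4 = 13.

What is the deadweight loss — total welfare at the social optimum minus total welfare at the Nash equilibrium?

24

∂u_i/∂s_i = α_i − 1, so startup i contributes w_i if α_i > 1, else 0.
α_i > 1 for i ∈ {2}; NE contributions (0, 10, 0, 0), S = 10.
W^NE = Σw_i − S^NE + (Σα_i)·S^NE = 34 + 1·10 = 44.
Planner: ∂(Σu_j)/∂s_i = Σα_j − 1 = 1 > 0, so everyone contributes w_i; S^SO = 34, W^SO = 34 + 1·34 = 68.
Deadweight loss = 24.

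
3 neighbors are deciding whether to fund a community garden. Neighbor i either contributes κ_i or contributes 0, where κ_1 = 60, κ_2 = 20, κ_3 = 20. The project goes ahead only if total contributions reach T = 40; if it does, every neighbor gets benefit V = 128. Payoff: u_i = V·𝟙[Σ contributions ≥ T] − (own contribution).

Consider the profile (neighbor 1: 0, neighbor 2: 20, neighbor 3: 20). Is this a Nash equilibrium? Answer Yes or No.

Total = 40 ≥ 40: provided.
Neighbor 1 (pledges 0, payoff 128): pledging 60 → total 100, payoff 68. No gain.
Neighbor 2 (pledges 20, payoff 108): dropping to 0 → total 20, payoff 0. No gain.
Neighbor 3 (pledges 20, payoff 108): dropping to 0 → total 20, payoff 0. No gain.

Yes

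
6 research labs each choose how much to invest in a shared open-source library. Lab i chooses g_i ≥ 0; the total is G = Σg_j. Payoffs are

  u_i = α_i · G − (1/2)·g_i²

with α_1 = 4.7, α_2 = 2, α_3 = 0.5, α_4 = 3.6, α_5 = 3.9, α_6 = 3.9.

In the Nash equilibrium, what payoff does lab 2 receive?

Lab i's FOC: ∂u_i/∂g_i = α_i − g_i = 0, so g_i* = α_i.
NE contributions = (4.7, 2, 0.5, 3.6, 3.9, 3.9); G = 18.6.
u_2 = α_2·G − ½·(g_2)² = 2·18.6 − ½·2² = 35.2.

35.2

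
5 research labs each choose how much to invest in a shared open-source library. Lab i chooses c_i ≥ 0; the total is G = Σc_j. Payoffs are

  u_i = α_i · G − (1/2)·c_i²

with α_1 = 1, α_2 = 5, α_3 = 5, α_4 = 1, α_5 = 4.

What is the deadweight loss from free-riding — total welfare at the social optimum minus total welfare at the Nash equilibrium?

Lab i's FOC: ∂u_i/∂c_i = α_i − c_i = 0, so c_i* = α_i.
NE contributions = (1, 5, 5, 1, 4); G = 16.
W^NE = (Σα)·G − ½Σα_i² = 16² − ½·68 = 222.
Planner sets c_i = Σα_j = 16 for every i, so G^SO = 5·16 = 80.
W^SO = (Σα)·G^SO − ½·5·(Σα)² = (5/2)·16² = 640.
Deadweight loss = W^SO − W^NE = 418.

418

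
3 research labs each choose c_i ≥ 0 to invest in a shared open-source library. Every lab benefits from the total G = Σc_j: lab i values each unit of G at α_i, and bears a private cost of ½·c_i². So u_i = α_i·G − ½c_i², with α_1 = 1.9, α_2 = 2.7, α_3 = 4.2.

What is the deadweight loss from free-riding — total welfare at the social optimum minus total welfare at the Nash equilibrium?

52.99

Lab i's FOC: ∂u_i/∂c_i = α_i − c_i = 0, so c_i* = α_i.
NE contributions = (1.9, 2.7, 4.2); G = 8.8.
W^NE = (Σα)·G − ½Σα_i² = 8.8² − ½·28.54 = 63.17.
Planner sets c_i = Σα_j = 8.8 for every i, so G^SO = 3·8.8 = 26.4.
W^SO = (Σα)·G^SO − ½·3·(Σα)² = (3/2)·8.8² = 116.16.
Deadweight loss = W^SO − W^NE = 52.99.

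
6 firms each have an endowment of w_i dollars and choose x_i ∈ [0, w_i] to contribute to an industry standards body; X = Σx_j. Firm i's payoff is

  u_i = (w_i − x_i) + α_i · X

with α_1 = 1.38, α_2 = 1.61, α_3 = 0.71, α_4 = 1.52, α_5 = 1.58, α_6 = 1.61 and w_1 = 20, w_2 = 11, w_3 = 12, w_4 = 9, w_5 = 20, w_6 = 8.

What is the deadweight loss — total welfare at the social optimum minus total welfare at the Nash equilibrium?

∂u_i/∂x_i = α_i − 1, so firm i contributes w_i if α_i > 1, else 0.
α_i > 1 for i ∈ {1, 2, 4, 5, 6}; NE contributions (20, 11, 0, 9, 20, 8), X = 68.
W^NE = Σw_i − X^NE + (Σα_i)·X^NE = 80 + 7.41·68 = 583.88.
Planner: ∂(Σu_j)/∂x_i = Σα_j − 1 = 7.41 > 0, so everyone contributes w_i; X^SO = 80, W^SO = 80 + 7.41·80 = 672.8.
Deadweight loss = 88.92.

88.92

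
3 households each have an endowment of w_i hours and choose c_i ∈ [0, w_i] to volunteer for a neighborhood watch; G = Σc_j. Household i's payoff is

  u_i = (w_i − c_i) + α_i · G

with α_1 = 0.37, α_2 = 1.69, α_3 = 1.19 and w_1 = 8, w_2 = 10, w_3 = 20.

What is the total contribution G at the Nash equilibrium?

30

∂u_i/∂c_i = α_i − 1, so household i contributes w_i if α_i > 1, else 0.
α_i > 1 for i ∈ {2, 3}; NE contributions (0, 10, 20), G = 30.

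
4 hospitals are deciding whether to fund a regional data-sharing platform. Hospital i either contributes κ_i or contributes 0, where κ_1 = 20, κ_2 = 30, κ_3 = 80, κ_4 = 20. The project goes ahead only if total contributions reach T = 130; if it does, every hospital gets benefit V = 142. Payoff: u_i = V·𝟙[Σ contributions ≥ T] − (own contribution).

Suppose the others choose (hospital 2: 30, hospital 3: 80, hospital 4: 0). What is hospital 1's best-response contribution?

20

Others' total = 110. Contributing 20 brings total to 130 ≥ 130: gain V − κ_1 = 122.
Best response: 20.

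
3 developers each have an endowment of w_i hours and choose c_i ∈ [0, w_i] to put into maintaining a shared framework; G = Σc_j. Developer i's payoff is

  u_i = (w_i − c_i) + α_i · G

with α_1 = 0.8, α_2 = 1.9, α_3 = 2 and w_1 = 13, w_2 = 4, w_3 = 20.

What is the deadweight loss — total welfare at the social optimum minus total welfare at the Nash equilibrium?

∂u_i/∂c_i = α_i − 1, so developer i contributes w_i if α_i > 1, else 0.
α_i > 1 for i ∈ {2, 3}; NE contributions (0, 4, 20), G = 24.
W^NE = Σw_i − G^NE + (Σα_i)·G^NE = 37 + 3.7·24 = 125.8.
Planner: ∂(Σu_j)/∂c_i = Σα_j − 1 = 3.7 > 0, so everyone contributes w_i; G^SO = 37, W^SO = 37 + 3.7·37 = 173.9.
Deadweight loss = 48.1.

48.1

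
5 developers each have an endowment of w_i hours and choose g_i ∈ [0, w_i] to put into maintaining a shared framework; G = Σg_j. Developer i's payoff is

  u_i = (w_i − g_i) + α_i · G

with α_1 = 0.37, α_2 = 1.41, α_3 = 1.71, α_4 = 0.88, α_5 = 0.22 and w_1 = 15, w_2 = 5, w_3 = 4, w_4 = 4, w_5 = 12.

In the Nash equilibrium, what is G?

9

∂u_i/∂g_i = α_i − 1, so developer i contributes w_i if α_i > 1, else 0.
α_i > 1 for i ∈ {2, 3}; NE contributions (0, 5, 4, 0, 0), G = 9.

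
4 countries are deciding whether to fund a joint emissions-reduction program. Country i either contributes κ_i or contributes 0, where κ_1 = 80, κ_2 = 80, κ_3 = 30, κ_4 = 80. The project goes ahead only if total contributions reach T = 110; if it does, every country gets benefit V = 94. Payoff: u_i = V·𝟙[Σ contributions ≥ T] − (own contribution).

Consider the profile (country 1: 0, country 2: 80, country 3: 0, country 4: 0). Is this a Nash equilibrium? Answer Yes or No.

Total = 80 < 110: not provided.
Country 1 (pledges 0, payoff 0): pledging 80 → total 160, payoff 14. Profitable deviation.

No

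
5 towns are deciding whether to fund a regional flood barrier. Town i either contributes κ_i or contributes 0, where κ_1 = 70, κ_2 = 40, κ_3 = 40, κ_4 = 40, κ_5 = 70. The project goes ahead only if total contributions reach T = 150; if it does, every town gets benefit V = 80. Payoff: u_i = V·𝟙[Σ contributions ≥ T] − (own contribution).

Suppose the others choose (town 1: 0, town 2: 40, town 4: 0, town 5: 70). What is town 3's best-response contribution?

40

Others' total = 110. Contributing 40 brings total to 150 ≥ 150: gain V − κ_3 = 40.
Best response: 40.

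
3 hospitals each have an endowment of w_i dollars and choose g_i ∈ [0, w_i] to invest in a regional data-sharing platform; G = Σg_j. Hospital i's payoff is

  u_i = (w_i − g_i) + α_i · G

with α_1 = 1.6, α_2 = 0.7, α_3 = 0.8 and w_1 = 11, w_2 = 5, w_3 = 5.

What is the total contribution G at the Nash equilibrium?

11

∂u_i/∂g_i = α_i − 1, so hospital i contributes w_i if α_i > 1, else 0.
α_i > 1 for i ∈ {1}; NE contributions (11, 0, 0), G = 11.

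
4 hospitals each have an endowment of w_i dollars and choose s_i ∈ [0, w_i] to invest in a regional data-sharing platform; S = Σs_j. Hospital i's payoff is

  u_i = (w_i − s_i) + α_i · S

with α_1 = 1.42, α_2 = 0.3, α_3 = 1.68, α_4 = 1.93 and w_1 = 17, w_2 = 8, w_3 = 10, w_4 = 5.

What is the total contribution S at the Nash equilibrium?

32

∂u_i/∂s_i = α_i − 1, so hospital i contributes w_i if α_i > 1, else 0.
α_i > 1 for i ∈ {1, 3, 4}; NE contributions (17, 0, 10, 5), S = 32.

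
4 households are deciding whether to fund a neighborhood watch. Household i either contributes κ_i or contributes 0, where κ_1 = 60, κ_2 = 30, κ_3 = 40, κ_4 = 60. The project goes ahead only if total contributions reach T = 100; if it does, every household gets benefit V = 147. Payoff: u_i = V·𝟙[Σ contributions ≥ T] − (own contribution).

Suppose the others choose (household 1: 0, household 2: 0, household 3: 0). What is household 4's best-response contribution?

Others' total = 0. Even contributing 60 gives 60 < 100: no benefit either way.
Best response: 0.

0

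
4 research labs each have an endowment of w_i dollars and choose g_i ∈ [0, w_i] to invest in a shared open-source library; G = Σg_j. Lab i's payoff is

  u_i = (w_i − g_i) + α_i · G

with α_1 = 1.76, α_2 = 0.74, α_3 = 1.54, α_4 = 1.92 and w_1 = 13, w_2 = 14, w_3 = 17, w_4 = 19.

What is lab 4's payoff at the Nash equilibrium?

94.08

∂u_i/∂g_i = α_i − 1, so lab i contributes w_i if α_i > 1, else 0.
α_i > 1 for i ∈ {1, 3, 4}; NE contributions (13, 0, 17, 19), G = 49.
u_4 = (19 − 19) + 1.92·49 = 94.08.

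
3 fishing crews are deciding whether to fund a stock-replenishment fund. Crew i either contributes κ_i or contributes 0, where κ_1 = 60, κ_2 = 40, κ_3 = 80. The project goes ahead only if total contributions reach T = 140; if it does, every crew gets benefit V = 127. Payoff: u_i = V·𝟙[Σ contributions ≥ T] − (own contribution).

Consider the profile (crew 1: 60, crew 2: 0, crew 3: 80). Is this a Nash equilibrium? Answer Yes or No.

Yes

Total = 140 ≥ 140: provided.
Crew 1 (pledges 60, payoff 67): dropping to 0 → total 80, payoff 0. No gain.
Crew 2 (pledges 0, payoff 127): pledging 40 → total 180, payoff 87. No gain.
Crew 3 (pledges 80, payoff 47): dropping to 0 → total 60, payoff 0. No gain.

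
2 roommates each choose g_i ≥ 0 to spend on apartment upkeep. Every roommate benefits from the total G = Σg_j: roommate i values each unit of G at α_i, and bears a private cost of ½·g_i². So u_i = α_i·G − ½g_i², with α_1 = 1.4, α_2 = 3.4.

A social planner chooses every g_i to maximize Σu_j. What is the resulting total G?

Planner FOC: ∂(Σu_j)/∂g_i = (Σα_j) − g_i = 0, so g_i^SO = Σα_j = 4.8 for every i; G^SO = 9.6.

9.6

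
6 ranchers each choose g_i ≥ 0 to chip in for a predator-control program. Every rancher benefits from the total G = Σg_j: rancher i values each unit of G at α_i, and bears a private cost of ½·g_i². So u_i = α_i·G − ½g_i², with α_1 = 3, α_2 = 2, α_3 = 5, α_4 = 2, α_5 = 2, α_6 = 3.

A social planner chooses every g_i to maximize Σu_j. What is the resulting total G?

Planner FOC: ∂(Σu_j)/∂g_i = (Σα_j) − g_i = 0, so g_i^SO = Σα_j = 17 for every i; G^SO = 102.

102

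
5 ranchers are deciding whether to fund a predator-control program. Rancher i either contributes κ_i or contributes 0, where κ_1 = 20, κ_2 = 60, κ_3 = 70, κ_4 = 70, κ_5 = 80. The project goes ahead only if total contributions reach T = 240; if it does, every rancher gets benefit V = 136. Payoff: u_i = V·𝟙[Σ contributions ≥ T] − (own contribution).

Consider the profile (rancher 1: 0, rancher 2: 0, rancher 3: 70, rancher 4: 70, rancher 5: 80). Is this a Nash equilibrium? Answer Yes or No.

Total = 220 < 240: not provided.
Rancher 1 (pledges 0, payoff 0): pledging 20 → total 240, payoff 116. Profitable deviation.

No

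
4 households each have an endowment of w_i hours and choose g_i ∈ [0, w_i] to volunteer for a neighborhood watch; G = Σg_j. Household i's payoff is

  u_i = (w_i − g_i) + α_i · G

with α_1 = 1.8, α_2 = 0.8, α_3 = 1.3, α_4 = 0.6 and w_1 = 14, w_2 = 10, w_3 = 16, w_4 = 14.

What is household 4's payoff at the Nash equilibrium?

32

∂u_i/∂g_i = α_i − 1, so household i contributes w_i if α_i > 1, else 0.
α_i > 1 for i ∈ {1, 3}; NE contributions (14, 0, 16, 0), G = 30.
u_4 = (14 − 0) + 0.6·30 = 32.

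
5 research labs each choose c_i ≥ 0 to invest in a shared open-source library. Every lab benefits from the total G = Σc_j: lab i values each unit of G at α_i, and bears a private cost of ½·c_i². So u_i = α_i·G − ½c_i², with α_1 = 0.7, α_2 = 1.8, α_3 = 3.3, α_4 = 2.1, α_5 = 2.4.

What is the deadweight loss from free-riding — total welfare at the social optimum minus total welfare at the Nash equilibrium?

171.53

Lab i's FOC: ∂u_i/∂c_i = α_i − c_i = 0, so c_i* = α_i.
NE contributions = (0.7, 1.8, 3.3, 2.1, 2.4); G = 10.3.
W^NE = (Σα)·G − ½Σα_i² = 10.3² − ½·24.79 = 93.695.
Planner sets c_i = Σα_j = 10.3 for every i, so G^SO = 5·10.3 = 51.5.
W^SO = (Σα)·G^SO − ½·5·(Σα)² = (5/2)·10.3² = 265.225.
Deadweight loss = W^SO − W^NE = 171.53.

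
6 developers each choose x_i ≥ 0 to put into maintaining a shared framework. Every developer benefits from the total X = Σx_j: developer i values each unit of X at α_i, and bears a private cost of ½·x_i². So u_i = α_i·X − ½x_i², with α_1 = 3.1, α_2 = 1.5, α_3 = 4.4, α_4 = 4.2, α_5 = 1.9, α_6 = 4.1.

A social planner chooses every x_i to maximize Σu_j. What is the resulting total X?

115.2

Planner FOC: ∂(Σu_j)/∂x_i = (Σα_j) − x_i = 0, so x_i^SO = Σα_j = 19.2 for every i; X^SO = 115.2.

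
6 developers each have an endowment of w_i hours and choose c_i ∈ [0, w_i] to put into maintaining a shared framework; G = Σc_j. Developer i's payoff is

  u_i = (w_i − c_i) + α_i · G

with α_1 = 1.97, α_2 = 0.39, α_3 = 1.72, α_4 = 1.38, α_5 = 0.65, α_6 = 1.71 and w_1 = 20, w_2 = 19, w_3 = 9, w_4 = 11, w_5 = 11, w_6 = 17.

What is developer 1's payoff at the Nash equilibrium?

∂u_i/∂c_i = α_i − 1, so developer i contributes w_i if α_i > 1, else 0.
α_i > 1 for i ∈ {1, 3, 4, 6}; NE contributions (20, 0, 9, 11, 0, 17), G = 57.
u_1 = (20 − 20) + 1.97·57 = 112.29.

112.29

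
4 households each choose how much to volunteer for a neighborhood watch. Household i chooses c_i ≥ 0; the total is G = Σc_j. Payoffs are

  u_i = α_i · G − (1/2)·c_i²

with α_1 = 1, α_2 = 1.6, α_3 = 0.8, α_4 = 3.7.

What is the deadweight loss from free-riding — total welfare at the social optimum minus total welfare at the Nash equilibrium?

59.355

Household i's FOC: ∂u_i/∂c_i = α_i − c_i = 0, so c_i* = α_i.
NE contributions = (1, 1.6, 0.8, 3.7); G = 7.1.
W^NE = (Σα)·G − ½Σα_i² = 7.1² − ½·17.89 = 41.465.
Planner sets c_i = Σα_j = 7.1 for every i, so G^SO = 4·7.1 = 28.4.
W^SO = (Σα)·G^SO − ½·4·(Σα)² = (4/2)·7.1² = 100.82.
Deadweight loss = W^SO − W^NE = 59.355.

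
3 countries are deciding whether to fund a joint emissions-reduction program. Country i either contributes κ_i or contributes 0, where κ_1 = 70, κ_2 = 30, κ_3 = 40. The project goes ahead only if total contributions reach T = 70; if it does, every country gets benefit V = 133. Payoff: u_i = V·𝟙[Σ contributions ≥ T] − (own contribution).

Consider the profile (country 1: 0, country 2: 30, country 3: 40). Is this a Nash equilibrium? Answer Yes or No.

Yes

Total = 70 ≥ 70: provided.
Country 1 (pledges 0, payoff 133): pledging 70 → total 140, payoff 63. No gain.
Country 2 (pledges 30, payoff 103): dropping to 0 → total 40, payoff 0. No gain.
Country 3 (pledges 40, payoff 93): dropping to 0 → total 30, payoff 0. No gain.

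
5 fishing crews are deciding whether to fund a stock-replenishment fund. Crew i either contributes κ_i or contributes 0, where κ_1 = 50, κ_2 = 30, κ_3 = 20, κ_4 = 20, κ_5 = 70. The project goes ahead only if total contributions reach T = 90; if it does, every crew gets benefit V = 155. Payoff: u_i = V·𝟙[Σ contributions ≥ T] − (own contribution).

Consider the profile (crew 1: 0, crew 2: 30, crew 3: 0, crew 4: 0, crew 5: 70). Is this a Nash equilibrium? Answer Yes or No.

Total = 100 ≥ 90: provided.
Crew 1 (pledges 0, payoff 155): pledging 50 → total 150, payoff 105. No gain.
Crew 2 (pledges 30, payoff 125): dropping to 0 → total 70, payoff 0. No gain.
Crew 3 (pledges 0, payoff 155): pledging 20 → total 120, payoff 135. No gain.
Crew 4 (pledges 0, payoff 155): pledging 20 → total 120, payoff 135. No gain.
Crew 5 (pledges 70, payoff 85): dropping to 0 → total 30, payoff 0. No gain.

Yes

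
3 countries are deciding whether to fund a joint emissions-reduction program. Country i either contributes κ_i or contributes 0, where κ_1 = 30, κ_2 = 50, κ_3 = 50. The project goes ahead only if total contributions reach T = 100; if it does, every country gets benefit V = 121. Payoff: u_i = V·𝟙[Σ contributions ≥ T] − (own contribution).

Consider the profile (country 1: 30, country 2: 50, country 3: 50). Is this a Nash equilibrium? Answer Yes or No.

No

Total = 130 ≥ 100: provided.
Country 1 (pledges 30, payoff 91): dropping to 0 → total 100, payoff 121. Profitable deviation.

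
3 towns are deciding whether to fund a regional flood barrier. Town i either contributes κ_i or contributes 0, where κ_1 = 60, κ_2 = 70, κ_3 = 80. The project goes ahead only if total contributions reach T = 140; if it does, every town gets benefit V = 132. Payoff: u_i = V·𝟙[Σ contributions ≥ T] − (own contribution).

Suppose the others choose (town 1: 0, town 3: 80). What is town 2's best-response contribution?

70

Others' total = 80. Contributing 70 brings total to 150 ≥ 140: gain V − κ_2 = 62.
Best response: 70.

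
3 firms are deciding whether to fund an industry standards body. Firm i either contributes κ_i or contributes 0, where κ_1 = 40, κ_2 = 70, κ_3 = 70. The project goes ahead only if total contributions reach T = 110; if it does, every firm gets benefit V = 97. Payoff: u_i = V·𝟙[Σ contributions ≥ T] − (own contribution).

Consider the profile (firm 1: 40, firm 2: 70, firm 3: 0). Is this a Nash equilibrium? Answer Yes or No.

Yes

Total = 110 ≥ 110: provided.
Firm 1 (pledges 40, payoff 57): dropping to 0 → total 70, payoff 0. No gain.
Firm 2 (pledges 70, payoff 27): dropping to 0 → total 40, payoff 0. No gain.
Firm 3 (pledges 0, payoff 97): pledging 70 → total 180, payoff 27. No gain.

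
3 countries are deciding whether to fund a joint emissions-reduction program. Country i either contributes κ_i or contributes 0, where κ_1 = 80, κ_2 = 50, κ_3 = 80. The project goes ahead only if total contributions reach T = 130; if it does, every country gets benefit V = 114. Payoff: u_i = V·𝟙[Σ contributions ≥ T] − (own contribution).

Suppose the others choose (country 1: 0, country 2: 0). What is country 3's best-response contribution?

0

Others' total = 0. Even contributing 80 gives 80 < 130: no benefit either way.
Best response: 0.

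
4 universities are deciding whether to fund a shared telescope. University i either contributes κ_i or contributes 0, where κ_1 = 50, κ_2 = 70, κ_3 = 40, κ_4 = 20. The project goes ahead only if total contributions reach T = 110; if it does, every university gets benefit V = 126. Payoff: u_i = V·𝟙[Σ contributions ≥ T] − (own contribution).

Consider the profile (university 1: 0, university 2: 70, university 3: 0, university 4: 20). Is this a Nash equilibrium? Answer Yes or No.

No

Total = 90 < 110: not provided.
University 1 (pledges 0, payoff 0): pledging 50 → total 140, payoff 76. Profitable deviation.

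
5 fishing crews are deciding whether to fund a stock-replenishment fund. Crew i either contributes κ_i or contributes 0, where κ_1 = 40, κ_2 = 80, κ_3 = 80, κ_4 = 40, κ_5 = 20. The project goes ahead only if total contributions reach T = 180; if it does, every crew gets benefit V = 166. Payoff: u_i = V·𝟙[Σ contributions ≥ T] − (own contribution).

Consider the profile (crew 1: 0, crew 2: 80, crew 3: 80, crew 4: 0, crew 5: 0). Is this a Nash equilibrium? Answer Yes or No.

Total = 160 < 180: not provided.
Crew 1 (pledges 0, payoff 0): pledging 40 → total 200, payoff 126. Profitable deviation.

No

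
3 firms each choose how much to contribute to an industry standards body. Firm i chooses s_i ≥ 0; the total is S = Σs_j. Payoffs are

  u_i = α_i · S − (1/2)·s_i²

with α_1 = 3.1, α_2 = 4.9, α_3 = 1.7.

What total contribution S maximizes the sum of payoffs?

Planner FOC: ∂(Σu_j)/∂s_i = (Σα_j) − s_i = 0, so s_i^SO = Σα_j = 9.7 for every i; S^SO = 29.1.

29.1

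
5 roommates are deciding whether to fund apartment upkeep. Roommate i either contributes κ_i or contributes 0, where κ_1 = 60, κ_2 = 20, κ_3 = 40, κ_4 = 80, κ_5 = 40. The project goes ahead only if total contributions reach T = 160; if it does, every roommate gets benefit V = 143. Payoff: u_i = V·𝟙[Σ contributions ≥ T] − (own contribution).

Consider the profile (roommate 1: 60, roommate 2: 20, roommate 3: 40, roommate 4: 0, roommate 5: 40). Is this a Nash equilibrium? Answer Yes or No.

Total = 160 ≥ 160: provided.
Roommate 1 (pledges 60, payoff 83): dropping to 0 → total 100, payoff 0. No gain.
Roommate 2 (pledges 20, payoff 123): dropping to 0 → total 140, payoff 0. No gain.
Roommate 3 (pledges 40, payoff 103): dropping to 0 → total 120, payoff 0. No gain.
Roommate 4 (pledges 0, payoff 143): pledging 80 → total 240, payoff 63. No gain.
Roommate 5 (pledges 40, payoff 103): dropping to 0 → total 120, payoff 0. No gain.

Yes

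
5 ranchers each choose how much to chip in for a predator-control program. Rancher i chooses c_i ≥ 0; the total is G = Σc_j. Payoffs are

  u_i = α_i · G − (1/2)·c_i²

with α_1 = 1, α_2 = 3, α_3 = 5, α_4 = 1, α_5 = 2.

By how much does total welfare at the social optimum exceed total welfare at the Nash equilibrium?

Rancher i's FOC: ∂u_i/∂c_i = α_i − c_i = 0, so c_i* = α_i.
NE contributions = (1, 3, 5, 1, 2); G = 12.
W^NE = (Σα)·G − ½Σα_i² = 12² − ½·40 = 124.
Planner sets c_i = Σα_j = 12 for every i, so G^SO = 5·12 = 60.
W^SO = (Σα)·G^SO − ½·5·(Σα)² = (5/2)·12² = 360.
Deadweight loss = W^SO − W^NE = 236.

236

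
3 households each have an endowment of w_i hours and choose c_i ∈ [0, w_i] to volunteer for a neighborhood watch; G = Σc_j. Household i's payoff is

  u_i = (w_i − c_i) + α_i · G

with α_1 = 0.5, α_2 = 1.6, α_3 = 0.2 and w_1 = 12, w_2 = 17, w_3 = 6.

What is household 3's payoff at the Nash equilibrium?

∂u_i/∂c_i = α_i − 1, so household i contributes w_i if α_i > 1, else 0.
α_i > 1 for i ∈ {2}; NE contributions (0, 17, 0), G = 17.
u_3 = (6 − 0) + 0.2·17 = 9.4.

9.4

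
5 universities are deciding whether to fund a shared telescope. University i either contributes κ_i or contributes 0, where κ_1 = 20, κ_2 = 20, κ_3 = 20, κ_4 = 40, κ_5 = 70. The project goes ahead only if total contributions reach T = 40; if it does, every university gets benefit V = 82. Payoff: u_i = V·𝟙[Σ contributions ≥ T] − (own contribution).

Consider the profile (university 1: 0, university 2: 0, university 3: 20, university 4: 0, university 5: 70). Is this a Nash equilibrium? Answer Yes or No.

No

Total = 90 ≥ 40: provided.
University 1 (pledges 0, payoff 82): pledging 20 → total 110, payoff 62. No gain.
University 2 (pledges 0, payoff 82): pledging 20 → total 110, payoff 62. No gain.
University 3 (pledges 20, payoff 62): dropping to 0 → total 70, payoff 82. Profitable deviation.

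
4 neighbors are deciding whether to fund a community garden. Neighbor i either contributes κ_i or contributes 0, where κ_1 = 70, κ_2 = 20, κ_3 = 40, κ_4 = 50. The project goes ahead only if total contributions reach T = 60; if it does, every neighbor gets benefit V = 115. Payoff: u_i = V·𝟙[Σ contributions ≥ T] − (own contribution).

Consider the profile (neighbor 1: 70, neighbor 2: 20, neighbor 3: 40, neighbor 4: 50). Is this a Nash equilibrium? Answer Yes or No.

Total = 180 ≥ 60: provided.
Neighbor 1 (pledges 70, payoff 45): dropping to 0 → total 110, payoff 115. Profitable deviation.

No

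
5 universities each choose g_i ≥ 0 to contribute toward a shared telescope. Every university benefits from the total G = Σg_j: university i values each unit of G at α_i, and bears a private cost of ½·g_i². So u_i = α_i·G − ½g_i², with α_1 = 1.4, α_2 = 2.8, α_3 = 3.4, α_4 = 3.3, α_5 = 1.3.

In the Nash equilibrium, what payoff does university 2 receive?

University i's FOC: ∂u_i/∂g_i = α_i − g_i = 0, so g_i* = α_i.
NE contributions = (1.4, 2.8, 3.4, 3.3, 1.3); G = 12.2.
u_2 = α_2·G − ½·(g_2)² = 2.8·12.2 − ½·2.8² = 30.24.

30.24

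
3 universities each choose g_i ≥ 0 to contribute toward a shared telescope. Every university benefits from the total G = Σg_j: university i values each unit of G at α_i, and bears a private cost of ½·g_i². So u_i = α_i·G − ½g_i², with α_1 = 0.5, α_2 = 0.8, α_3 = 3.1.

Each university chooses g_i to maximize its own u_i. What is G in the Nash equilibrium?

University i's FOC: ∂u_i/∂g_i = α_i − g_i = 0, so g_i* = α_i.
NE contributions = (0.5, 0.8, 3.1); G = 4.4.

4.4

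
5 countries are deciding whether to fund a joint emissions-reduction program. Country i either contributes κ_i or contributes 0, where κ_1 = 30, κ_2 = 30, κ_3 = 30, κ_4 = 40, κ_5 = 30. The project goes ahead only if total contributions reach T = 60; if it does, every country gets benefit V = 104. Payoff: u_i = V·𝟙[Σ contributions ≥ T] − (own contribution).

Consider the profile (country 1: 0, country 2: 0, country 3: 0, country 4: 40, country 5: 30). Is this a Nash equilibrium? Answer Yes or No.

Yes

Total = 70 ≥ 60: provided.
Country 1 (pledges 0, payoff 104): pledging 30 → total 100, payoff 74. No gain.
Country 2 (pledges 0, payoff 104): pledging 30 → total 100, payoff 74. No gain.
Country 3 (pledges 0, payoff 104): pledging 30 → total 100, payoff 74. No gain.
Country 4 (pledges 40, payoff 64): dropping to 0 → total 30, payoff 0. No gain.
Country 5 (pledges 30, payoff 74): dropping to 0 → total 40, payoff 0. No gain.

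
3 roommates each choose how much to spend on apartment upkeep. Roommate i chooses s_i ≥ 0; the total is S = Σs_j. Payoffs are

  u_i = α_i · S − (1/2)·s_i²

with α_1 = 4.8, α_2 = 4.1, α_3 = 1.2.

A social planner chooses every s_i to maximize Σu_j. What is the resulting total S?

Planner FOC: ∂(Σu_j)/∂s_i = (Σα_j) − s_i = 0, so s_i^SO = Σα_j = 10.1 for every i; S^SO = 30.3.

30.3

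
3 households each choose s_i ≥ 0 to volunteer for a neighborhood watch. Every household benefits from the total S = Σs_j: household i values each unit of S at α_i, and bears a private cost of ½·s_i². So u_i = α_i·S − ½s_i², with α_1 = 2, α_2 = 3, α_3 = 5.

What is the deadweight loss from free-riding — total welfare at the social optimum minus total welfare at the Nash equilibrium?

69

Household i's FOC: ∂u_i/∂s_i = α_i − s_i = 0, so s_i* = α_i.
NE contributions = (2, 3, 5); S = 10.
W^NE = (Σα)·S − ½Σα_i² = 10² − ½·38 = 81.
Planner sets s_i = Σα_j = 10 for every i, so S^SO = 3·10 = 30.
W^SO = (Σα)·S^SO − ½·3·(Σα)² = (3/2)·10² = 150.
Deadweight loss = W^SO − W^NE = 69.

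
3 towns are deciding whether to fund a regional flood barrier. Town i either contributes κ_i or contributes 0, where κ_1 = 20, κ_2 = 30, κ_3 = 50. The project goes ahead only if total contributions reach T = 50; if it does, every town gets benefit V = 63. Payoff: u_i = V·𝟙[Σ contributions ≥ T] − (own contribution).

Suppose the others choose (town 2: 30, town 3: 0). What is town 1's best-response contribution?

20

Others' total = 30. Contributing 20 brings total to 50 ≥ 50: gain V − κ_1 = 43.
Best response: 20.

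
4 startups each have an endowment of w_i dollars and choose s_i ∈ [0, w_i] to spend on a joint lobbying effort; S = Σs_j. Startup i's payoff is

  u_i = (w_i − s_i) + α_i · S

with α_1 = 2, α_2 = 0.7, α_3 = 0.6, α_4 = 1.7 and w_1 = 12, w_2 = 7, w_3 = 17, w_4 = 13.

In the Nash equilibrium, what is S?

∂u_i/∂s_i = α_i − 1, so startup i contributes w_i if α_i > 1, else 0.
α_i > 1 for i ∈ {1, 4}; NE contributions (12, 0, 0, 13), S = 25.

25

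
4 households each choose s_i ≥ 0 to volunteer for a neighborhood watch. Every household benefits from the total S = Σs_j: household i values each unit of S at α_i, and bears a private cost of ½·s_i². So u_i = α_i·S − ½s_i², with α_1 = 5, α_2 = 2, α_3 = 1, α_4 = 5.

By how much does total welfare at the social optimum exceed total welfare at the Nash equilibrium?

196.5

Household i's FOC: ∂u_i/∂s_i = α_i − s_i = 0, so s_i* = α_i.
NE contributions = (5, 2, 1, 5); S = 13.
W^NE = (Σα)·S − ½Σα_i² = 13² − ½·55 = 141.5.
Planner sets s_i = Σα_j = 13 for every i, so S^SO = 4·13 = 52.
W^SO = (Σα)·S^SO − ½·4·(Σα)² = (4/2)·13² = 338.
Deadweight loss = W^SO − W^NE = 196.5.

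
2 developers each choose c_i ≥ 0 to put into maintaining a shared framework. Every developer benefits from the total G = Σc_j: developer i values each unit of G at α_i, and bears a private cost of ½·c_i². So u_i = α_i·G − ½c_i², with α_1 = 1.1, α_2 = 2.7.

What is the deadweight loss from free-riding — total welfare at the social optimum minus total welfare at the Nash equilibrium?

4.25

Developer i's FOC: ∂u_i/∂c_i = α_i − c_i = 0, so c_i* = α_i.
NE contributions = (1.1, 2.7); G = 3.8.
W^NE = (Σα)·G − ½Σα_i² = 3.8² − ½·8.5 = 10.19.
Planner sets c_i = Σα_j = 3.8 for every i, so G^SO = 2·3.8 = 7.6.
W^SO = (Σα)·G^SO − ½·2·(Σα)² = (2/2)·3.8² = 14.44.
Deadweight loss = W^SO − W^NE = 4.25.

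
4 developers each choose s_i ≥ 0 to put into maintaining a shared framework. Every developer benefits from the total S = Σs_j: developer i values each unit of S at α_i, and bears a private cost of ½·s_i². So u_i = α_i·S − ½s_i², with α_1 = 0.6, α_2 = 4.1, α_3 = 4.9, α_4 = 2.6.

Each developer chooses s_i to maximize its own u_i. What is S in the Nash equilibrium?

12.2

Developer i's FOC: ∂u_i/∂s_i = α_i − s_i = 0, so s_i* = α_i.
NE contributions = (0.6, 4.1, 4.9, 2.6); S = 12.2.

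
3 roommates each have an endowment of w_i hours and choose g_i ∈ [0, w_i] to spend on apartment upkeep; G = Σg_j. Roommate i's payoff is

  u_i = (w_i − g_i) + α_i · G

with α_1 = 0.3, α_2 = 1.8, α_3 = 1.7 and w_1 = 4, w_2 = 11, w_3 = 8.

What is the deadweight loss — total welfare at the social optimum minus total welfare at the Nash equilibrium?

∂u_i/∂g_i = α_i − 1, so roommate i contributes w_i if α_i > 1, else 0.
α_i > 1 for i ∈ {2, 3}; NE contributions (0, 11, 8), G = 19.
W^NE = Σw_i − G^NE + (Σα_i)·G^NE = 23 + 2.8·19 = 76.2.
Planner: ∂(Σu_j)/∂g_i = Σα_j − 1 = 2.8 > 0, so everyone contributes w_i; G^SO = 23, W^SO = 23 + 2.8·23 = 87.4.
Deadweight loss = 11.2.

11.2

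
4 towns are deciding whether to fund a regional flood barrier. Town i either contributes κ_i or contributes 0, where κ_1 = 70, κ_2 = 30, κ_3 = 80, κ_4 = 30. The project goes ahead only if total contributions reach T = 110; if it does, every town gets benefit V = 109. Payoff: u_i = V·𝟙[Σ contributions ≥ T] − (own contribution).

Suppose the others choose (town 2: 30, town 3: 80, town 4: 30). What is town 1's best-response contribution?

Others' total = 140 ≥ 110; contributing adds cost 70 for no extra benefit.
Best response: 0.

0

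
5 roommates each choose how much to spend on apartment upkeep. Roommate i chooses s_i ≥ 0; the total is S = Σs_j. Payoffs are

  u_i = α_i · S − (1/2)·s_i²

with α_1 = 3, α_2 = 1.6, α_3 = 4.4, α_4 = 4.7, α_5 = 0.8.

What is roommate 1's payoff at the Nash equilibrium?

Roommate i's FOC: ∂u_i/∂s_i = α_i − s_i = 0, so s_i* = α_i.
NE contributions = (3, 1.6, 4.4, 4.7, 0.8); S = 14.5.
u_1 = α_1·S − ½·(s_1)² = 3·14.5 − ½·3² = 39.

39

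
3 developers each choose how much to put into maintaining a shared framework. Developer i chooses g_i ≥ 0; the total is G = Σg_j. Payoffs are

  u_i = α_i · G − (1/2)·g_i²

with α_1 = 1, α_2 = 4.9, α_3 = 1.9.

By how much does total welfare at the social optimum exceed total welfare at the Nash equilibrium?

Developer i's FOC: ∂u_i/∂g_i = α_i − g_i = 0, so g_i* = α_i.
NE contributions = (1, 4.9, 1.9); G = 7.8.
W^NE = (Σα)·G − ½Σα_i² = 7.8² − ½·28.62 = 46.53.
Planner sets g_i = Σα_j = 7.8 for every i, so G^SO = 3·7.8 = 23.4.
W^SO = (Σα)·G^SO − ½·3·(Σα)² = (3/2)·7.8² = 91.26.
Deadweight loss = W^SO − W^NE = 44.73.

44.73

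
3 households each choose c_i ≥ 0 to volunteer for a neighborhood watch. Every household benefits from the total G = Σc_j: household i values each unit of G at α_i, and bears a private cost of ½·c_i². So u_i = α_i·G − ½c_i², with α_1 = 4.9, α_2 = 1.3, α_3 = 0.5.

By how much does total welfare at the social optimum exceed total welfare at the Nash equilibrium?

35.42

Household i's FOC: ∂u_i/∂c_i = α_i − c_i = 0, so c_i* = α_i.
NE contributions = (4.9, 1.3, 0.5); G = 6.7.
W^NE = (Σα)·G − ½Σα_i² = 6.7² − ½·25.95 = 31.915.
Planner sets c_i = Σα_j = 6.7 for every i, so G^SO = 3·6.7 = 20.1.
W^SO = (Σα)·G^SO − ½·3·(Σα)² = (3/2)·6.7² = 67.335.
Deadweight loss = W^SO − W^NE = 35.42.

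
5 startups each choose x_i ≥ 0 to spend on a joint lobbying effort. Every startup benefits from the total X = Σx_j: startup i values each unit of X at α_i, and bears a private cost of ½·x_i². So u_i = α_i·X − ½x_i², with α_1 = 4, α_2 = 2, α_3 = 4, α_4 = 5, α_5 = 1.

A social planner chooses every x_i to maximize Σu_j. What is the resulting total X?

80

Planner FOC: ∂(Σu_j)/∂x_i = (Σα_j) − x_i = 0, so x_i^SO = Σα_j = 16 for every i; X^SO = 80.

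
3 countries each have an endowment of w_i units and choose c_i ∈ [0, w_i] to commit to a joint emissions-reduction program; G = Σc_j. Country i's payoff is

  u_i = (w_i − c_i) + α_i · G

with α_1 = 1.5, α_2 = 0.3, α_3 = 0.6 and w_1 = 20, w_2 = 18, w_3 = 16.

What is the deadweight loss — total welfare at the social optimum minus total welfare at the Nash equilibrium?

∂u_i/∂c_i = α_i − 1, so country i contributes w_i if α_i > 1, else 0.
α_i > 1 for i ∈ {1}; NE contributions (20, 0, 0), G = 20.
W^NE = Σw_i − G^NE + (Σα_i)·G^NE = 54 + 1.4·20 = 82.
Planner: ∂(Σu_j)/∂c_i = Σα_j − 1 = 1.4 > 0, so everyone contributes w_i; G^SO = 54, W^SO = 54 + 1.4·54 = 129.6.
Deadweight loss = 47.6.

47.6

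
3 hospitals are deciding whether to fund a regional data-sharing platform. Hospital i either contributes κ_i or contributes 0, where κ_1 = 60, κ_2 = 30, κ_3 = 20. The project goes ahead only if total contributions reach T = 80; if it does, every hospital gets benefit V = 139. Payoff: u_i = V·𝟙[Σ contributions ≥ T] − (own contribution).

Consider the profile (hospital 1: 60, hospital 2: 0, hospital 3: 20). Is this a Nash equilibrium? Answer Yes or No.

Total = 80 ≥ 80: provided.
Hospital 1 (pledges 60, payoff 79): dropping to 0 → total 20, payoff 0. No gain.
Hospital 2 (pledges 0, payoff 139): pledging 30 → total 110, payoff 109. No gain.
Hospital 3 (pledges 20, payoff 119): dropping to 0 → total 60, payoff 0. No gain.

Yes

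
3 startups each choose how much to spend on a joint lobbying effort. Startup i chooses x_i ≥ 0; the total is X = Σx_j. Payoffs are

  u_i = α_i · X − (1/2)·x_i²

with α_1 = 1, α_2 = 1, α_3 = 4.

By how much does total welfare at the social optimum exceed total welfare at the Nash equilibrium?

27

Startup i's FOC: ∂u_i/∂x_i = α_i − x_i = 0, so x_i* = α_i.
NE contributions = (1, 1, 4); X = 6.
W^NE = (Σα)·X − ½Σα_i² = 6² − ½·18 = 27.
Planner sets x_i = Σα_j = 6 for every i, so X^SO = 3·6 = 18.
W^SO = (Σα)·X^SO − ½·3·(Σα)² = (3/2)·6² = 54.
Deadweight loss = W^SO − W^NE = 27.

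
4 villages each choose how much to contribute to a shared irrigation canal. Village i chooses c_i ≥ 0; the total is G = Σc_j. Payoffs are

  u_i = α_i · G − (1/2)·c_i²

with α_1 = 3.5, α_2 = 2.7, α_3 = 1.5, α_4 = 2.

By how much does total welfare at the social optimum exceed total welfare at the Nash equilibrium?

106.985

Village i's FOC: ∂u_i/∂c_i = α_i − c_i = 0, so c_i* = α_i.
NE contributions = (3.5, 2.7, 1.5, 2); G = 9.7.
W^NE = (Σα)·G − ½Σα_i² = 9.7² − ½·25.79 = 81.195.
Planner sets c_i = Σα_j = 9.7 for every i, so G^SO = 4·9.7 = 38.8.
W^SO = (Σα)·G^SO − ½·4·(Σα)² = (4/2)·9.7² = 188.18.
Deadweight loss = W^SO − W^NE = 106.985.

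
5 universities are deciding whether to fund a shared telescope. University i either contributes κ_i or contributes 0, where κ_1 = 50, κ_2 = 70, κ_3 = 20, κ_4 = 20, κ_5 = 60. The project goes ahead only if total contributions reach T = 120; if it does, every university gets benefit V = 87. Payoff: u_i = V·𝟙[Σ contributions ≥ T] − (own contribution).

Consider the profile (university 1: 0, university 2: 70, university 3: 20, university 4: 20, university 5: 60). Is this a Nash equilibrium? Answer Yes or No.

No

Total = 170 ≥ 120: provided.
University 1 (pledges 0, payoff 87): pledging 50 → total 220, payoff 37. No gain.
University 2 (pledges 70, payoff 17): dropping to 0 → total 100, payoff 0. No gain.
University 3 (pledges 20, payoff 67): dropping to 0 → total 150, payoff 87. Profitable deviation.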